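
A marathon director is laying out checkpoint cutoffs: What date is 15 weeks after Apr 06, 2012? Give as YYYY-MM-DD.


Start: 2012-04-06
Weeks to add: 15
Convert to days: 15 x 7 = 105 days
Add 105 days to 2012-04-06
Result: 2012-07-20

2012-07-20


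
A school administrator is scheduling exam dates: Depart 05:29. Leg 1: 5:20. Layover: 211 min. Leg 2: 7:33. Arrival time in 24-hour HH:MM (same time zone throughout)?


Depart: 05:29
Leg 1: +320 min -> 10:49
Layover: +211 min -> 14:20
Leg 2: +453 min -> 21:53
Total travel: 984 minutes = 16h 24m
Arrival: 21:53

21:53


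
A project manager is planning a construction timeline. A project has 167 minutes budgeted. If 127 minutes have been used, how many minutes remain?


Total budget: 167 minutes
Time used: 127 minutes
Remaining: 167 - 127 = 40 minutes
Percent used: 76.0%
Percent remaining: 24.0%

40


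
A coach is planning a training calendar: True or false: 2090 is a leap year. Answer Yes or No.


Year: 2090
Divisible by 4? 2090 / 4 = 522.5 -> No
Not divisible by 4, so NOT a leap year

No


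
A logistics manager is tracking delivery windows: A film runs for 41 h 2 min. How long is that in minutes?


Hours: 41
Minutes: 2
Convert hours to minutes: 41 x 60 = 2460
Add remaining minutes: 2460 + 2 = 2462

2462


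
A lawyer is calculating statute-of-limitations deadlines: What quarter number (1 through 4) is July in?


Month: July (month 7)
Q1: January-March (months 1-3)
Q2: April-June (months 4-6)
Q3: July-September (months 7-9)
Q4: October-December (months 10-12)
Month 7 falls in Q3

3


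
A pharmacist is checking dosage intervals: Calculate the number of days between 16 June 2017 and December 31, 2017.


Start: June 16, 2017
End: December 31, 2017
Days left in June: 14
July: 31
August: 31
September: 30
October: 31
... plus remaining months
Sum of remaining months: 184
Total: 14 + 184 = 198

198


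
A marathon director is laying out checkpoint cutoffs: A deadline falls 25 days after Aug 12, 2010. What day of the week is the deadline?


Start: 2010-08-12 (Thursday)
Step 1 - find target date: add 25 days
  2010-08-12 + 25 days = 2010-09-06
Step 2 - day of week:
  25 mod 7 = 4
  Thursday + 4 days -> Monday
Result: Monday (2010-09-06)

Monday


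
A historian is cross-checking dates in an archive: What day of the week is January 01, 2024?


Date: 2024-01-01
January 1, 2024 is a Monday
Day of year: 1
Offset from Jan 1: 0 days
0 mod 7 = 0
Result: Monday

Monday


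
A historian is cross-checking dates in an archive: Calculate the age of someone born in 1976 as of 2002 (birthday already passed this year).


Birth year: 1976
Current year: 2002
Age = current year - birth year
Age = 2002 - 1976 = 26

26


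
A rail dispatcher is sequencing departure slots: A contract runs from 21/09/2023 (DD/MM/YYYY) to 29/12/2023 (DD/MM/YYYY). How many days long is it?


Start date: 2023-09-21
End date: 2023-12-29
Sep 2023: +10 days
Oct 2023: +31 days
Nov 2023: +30 days
Dec 2023: +28 days
Total: 99 days

99


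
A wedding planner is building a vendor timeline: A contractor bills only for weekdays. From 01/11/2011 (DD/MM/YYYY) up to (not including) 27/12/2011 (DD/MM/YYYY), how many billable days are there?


Start: 2011-11-01 (Tuesday)
End (exclusive): 2011-12-27 (Tuesday)
Total calendar days: 56
Full weeks: 56 // 7 = 8 -> 40 weekdays
Remaining 0 days starting on Tuesday:
Total business days: 40 + 0 = 40

40


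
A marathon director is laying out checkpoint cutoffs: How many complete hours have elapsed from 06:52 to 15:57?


Start: 06:52
End: 15:57
Hour difference: 15 - 6 = 9 hours
Minute difference: 57 - 52 = 5 minutes
Total minutes: 545
Complete hours: 545 / 60 = 9 (remainder 5)

9


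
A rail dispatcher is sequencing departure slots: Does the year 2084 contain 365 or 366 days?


Year: 2084
Check leap year rules:
Divisible by 4? Yes
Divisible by 100? No
2084 is a leap year
Days: 366

366


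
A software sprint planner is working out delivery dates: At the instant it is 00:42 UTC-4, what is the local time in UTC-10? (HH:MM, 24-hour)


Local time: 00:42 at UTC-4 (offset -4h)
Target zone: UTC-10 (offset -10h)
Difference: -10 - (-4) = -6 hours
Calculation: 0 + (-6) = -6
Wraparound: (-6) mod 24 = 18
Result: 18:42

18:42


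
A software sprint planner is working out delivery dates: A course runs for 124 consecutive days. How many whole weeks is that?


Total days: 124
Days per week: 7
Division: 124 / 7 = 17 remainder 5
Complete weeks: 17
Remaining days: 5

17


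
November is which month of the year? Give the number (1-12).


Calendar month order:
10. October
11. November <--
12. December
November is month number 11

11


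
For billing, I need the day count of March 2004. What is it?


Month: March
Year: 2004
March is a 31-day month
Total: 31 days

31


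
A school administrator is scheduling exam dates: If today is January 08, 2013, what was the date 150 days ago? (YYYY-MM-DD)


Start: 2013-01-08
Subtracting 150 days
Days already passed in January: 8
After going back through January: 142 more days to subtract
December 2012: 31 days, 111 remaining
November 2012: 30 days, 81 remaining
October 2012: 31 days, 50 remaining
September 2012: 30 days, 20 remaining
Result: 2012-08-11

2012-08-11


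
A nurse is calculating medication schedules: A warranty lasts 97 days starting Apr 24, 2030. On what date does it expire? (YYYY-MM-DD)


Start: 2030-04-24
Adding 97 days
Days remaining in April: 6
After April: 91 days still to add
May 2030: 31 days, 60 remaining
June 2030: 30 days, 30 remaining
July 2030 has 31 days, need 30
Result: 2030-07-30

2030-07-30


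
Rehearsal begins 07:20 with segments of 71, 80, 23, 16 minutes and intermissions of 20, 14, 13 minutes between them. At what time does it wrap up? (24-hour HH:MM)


Start: 07:20 = 440 min from midnight
  after task 1 (71 min): 08:31
  after break (20 min): 08:51
  after task 2 (80 min): 10:11
  after break (14 min): 10:25
  after task 3 (23 min): 10:48
  after break (13 min): 11:01
  after task 4 (16 min): 11:17
Total elapsed: 237 minutes
End time: 11:17

11:17


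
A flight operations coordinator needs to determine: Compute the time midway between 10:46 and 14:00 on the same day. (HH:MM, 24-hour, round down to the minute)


Start time: 10:46 = 646 minutes from midnight
End time: 14:00 = 840 minutes from midnight
Sum: 646 + 840 = 1486
Midpoint: 1486 / 2 = 743 minutes
Convert: 743 / 60 = 12 hours, 23 minutes
Result: 12:23

12:23


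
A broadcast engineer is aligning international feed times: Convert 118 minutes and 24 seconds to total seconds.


Minutes: 118
Extra seconds: 24
Seconds per minute: 60
Minutes to seconds: 118 x 60 = 7080
Total: 7080 + 24 = 7104

7104


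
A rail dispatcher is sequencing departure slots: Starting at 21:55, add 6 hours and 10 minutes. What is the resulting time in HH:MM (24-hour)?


Start time: 21:55
Adding: 6 hours 10 minutes
Minutes: 55 + 10 = 65
Minute overflow: 65 >= 60, so carry 1 hour, minutes = 5
Hours: 21 + 6 + 1 = 28
Hour wraparound: 28 mod 24 = 4
Result: 04:05

04:05


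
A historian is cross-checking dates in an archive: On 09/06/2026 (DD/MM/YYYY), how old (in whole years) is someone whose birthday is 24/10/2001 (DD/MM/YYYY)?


Birth: 2001-10-24
Reference: 2026-06-09
Year difference: 2026 - 2001 = 25
Has birthday (10-24) occurred by 06-09? No
Birthday not yet reached this year -> subtract 1
Age in full years: 24

24


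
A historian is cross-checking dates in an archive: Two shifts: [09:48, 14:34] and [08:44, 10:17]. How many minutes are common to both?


Interval A: [588, 874] minutes from midnight
Interval B: [524, 617] minutes from midnight
Overlap start = max(588, 524) = 588
Overlap end = min(874, 617) = 617
Overlap = 617 - 588 = 29 minutes

29


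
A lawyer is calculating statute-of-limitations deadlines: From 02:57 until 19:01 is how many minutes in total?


Start time: 02:57 = 177 minutes from midnight
End time: 19:01 = 1141 minutes from midnight
Difference: 1141 - 177 = 964 minutes
That is 16 hours and 4 minutes

964


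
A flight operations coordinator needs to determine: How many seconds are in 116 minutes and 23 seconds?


Minutes: 116
Seconds: 23
Convert minutes to seconds: 116 x 60 = 6960
Add remaining seconds: 6960 + 23 = 6983

6983


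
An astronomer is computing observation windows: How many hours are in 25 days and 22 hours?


Days: 25
Extra hours: 22
Hours per day: 24
Days to hours: 25 x 24 = 600
Total: 600 + 22 = 622

622


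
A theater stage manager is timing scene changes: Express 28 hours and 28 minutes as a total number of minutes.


Hours: 28
Extra minutes: 28
Minutes per hour: 60
Hours to minutes: 28 x 60 = 1680
Total: 1680 + 28 = 1708

1708


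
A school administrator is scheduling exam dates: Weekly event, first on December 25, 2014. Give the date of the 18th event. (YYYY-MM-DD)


First occurrence: 2014-12-25 (occurrence 1)
Each occurrence is 7 days after the previous.
Occurrence 18 is 17 weeks after the first.
17 weeks = 119 days
2014-12-25 + 119 days = 2015-04-23

2015-04-23


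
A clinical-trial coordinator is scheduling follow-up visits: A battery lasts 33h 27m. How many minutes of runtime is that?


Hours: 33
Extra minutes: 27
Minutes per hour: 60
Hours to minutes: 33 x 60 = 1980
Total: 1980 + 27 = 2007

2007


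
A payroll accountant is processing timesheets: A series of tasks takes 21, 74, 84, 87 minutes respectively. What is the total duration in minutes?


Durations: 21, 74, 84, 87
Running sum: 21
+ 74 = 95
+ 84 = 179
+ 87 = 266
Total duration: 266 minutes
That is 4 hours and 26 minutes

266


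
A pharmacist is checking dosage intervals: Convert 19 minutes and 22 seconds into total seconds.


Minutes: 19
Seconds: 22
Convert minutes to seconds: 19 x 60 = 1140
Add remaining seconds: 1140 + 22 = 1162

1162


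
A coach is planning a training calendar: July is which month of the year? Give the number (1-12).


Calendar month order:
6. June
7. July <--
8. August
July is month number 7

7


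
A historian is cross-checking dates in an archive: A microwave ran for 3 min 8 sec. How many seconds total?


Minutes: 3
Extra seconds: 8
Seconds per minute: 60
Minutes to seconds: 3 x 60 = 180
Total: 180 + 8 = 188

188


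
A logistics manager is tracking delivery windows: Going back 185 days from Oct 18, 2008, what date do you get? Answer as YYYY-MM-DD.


Start: 2008-10-18
Subtracting 185 days
Days already passed in October: 18
After going back through October: 167 more days to subtract
September 2008: 30 days, 137 remaining
August 2008: 31 days, 106 remaining
July 2008: 31 days, 75 remaining
June 2008: 30 days, 45 remaining
Result: 2008-04-16

2008-04-16


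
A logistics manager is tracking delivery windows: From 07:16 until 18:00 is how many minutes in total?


Start time: 07:16 = 436 minutes from midnight
End time: 18:00 = 1080 minutes from midnight
Difference: 1080 - 436 = 644 minutes
That is 10 hours and 44 minutes

644


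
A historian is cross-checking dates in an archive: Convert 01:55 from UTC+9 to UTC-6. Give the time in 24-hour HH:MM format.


Local time: 01:55 at UTC+9 (offset 9h)
Target zone: UTC-6 (offset -6h)
Difference: -6 - (9) = -15 hours
Calculation: 1 + (-15) = -14
Wraparound: (-14) mod 24 = 10
Result: 10:55

10:55


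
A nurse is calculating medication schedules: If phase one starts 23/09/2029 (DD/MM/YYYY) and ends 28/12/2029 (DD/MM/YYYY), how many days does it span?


Start date: 2029-09-23
End date: 2029-12-28
Sep 2029: +8 days
Oct 2029: +31 days
Nov 2029: +30 days
Dec 2029: +27 days
Total: 96 days

96


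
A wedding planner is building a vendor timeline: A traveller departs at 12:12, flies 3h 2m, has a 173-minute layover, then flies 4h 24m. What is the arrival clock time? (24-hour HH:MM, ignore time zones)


Depart: 12:12
Leg 1: +182 min -> 15:14
Layover: +173 min -> 18:07
Leg 2: +264 min -> 22:31
Total travel: 619 minutes = 10h 19m
Arrival: 22:31

22:31


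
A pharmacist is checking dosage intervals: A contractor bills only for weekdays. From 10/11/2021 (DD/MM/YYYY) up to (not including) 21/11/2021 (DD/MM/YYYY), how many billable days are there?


Start: 2021-11-10 (Wednesday)
End (exclusive): 2021-11-21 (Sunday)
Total calendar days: 11
Full weeks: 11 // 7 = 1 -> 5 weekdays
Remaining 4 days starting on Wednesday:
  Wed(w), Thu(w), Fri(w), Sat(-) -> 3 weekdays
Total business days: 5 + 3 = 8

8


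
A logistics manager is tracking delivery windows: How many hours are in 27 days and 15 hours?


Days: 27
Extra hours: 15
Hours per day: 24
Days to hours: 27 x 24 = 648
Total: 648 + 15 = 663

663


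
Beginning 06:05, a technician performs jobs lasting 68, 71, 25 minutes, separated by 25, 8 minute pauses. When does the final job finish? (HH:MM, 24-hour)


Start: 06:05 = 365 min from midnight
  after task 1 (68 min): 07:13
  after break (25 min): 07:38
  after task 2 (71 min): 08:49
  after break (8 min): 08:57
  after task 3 (25 min): 09:22
Total elapsed: 197 minutes
End time: 09:22

09:22


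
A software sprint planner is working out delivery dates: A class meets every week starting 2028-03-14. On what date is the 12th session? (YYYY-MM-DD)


First occurrence: 2028-03-14 (occurrence 1)
Each occurrence is 7 days after the previous.
Occurrence 12 is 11 weeks after the first.
11 weeks = 77 days
2028-03-14 + 77 days = 2028-05-30

2028-05-30


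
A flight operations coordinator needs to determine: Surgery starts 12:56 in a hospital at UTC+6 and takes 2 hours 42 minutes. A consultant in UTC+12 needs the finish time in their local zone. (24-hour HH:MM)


Start: 12:56 in UTC+6
Step 1 - add duration:
  minutes: 56 + 42 = 98 (carry 1h)
  hours: 12 + 2 + 1 = 15
  end in UTC+6: 15:38
Step 2 - convert UTC+6 -> UTC+12:
  offset difference: 12 - (6) = 6 hours
  15 + (6) = 21 -> mod 24 = 21
Result: 21:38 in UTC+12

21:38


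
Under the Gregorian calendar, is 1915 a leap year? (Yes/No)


Year: 1915
Divisible by 4? 1915 / 4 = 478.75 -> No
Not divisible by 4, so NOT a leap year

No


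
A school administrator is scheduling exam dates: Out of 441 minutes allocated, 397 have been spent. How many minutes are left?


Total budget: 441 minutes
Time used: 397 minutes
Remaining: 441 - 397 = 44 minutes
Percent used: 90.0%
Percent remaining: 10.0%

44


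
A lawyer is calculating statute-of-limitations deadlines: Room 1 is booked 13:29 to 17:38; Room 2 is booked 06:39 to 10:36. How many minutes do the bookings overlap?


Interval A: [809, 1058] minutes from midnight
Interval B: [399, 636] minutes from midnight
Overlap start = max(809, 399) = 809
Overlap end = min(1058, 636) = 636
End <= start, so the intervals do not overlap: 0 minutes

0


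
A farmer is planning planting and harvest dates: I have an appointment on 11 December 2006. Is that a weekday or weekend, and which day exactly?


Date: 2006-12-11
January 1, 2006 is a Sunday
Day of year: 345
Offset from Jan 1: 344 days
344 mod 7 = 1
Result: Monday

Monday


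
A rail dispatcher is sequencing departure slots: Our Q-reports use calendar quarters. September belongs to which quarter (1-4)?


Month: September (month 9)
Q1: January-March (months 1-3)
Q2: April-June (months 4-6)
Q3: July-September (months 7-9)
Q4: October-December (months 10-12)
Month 9 falls in Q3

3


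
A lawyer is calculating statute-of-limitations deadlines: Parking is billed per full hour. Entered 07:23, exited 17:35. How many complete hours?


Start: 07:23
End: 17:35
Hour difference: 17 - 7 = 10 hours
Minute difference: 35 - 23 = 12 minutes
Total minutes: 612
Complete hours: 612 / 60 = 10 (remainder 12)

10


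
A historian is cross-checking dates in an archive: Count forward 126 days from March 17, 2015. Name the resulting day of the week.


Start: 2015-03-17 (Tuesday)
Step 1 - find target date: add 126 days
  2015-03-17 + 126 days = 2015-07-21
Step 2 - day of week:
  126 mod 7 = 0
  Tuesday + 0 days -> Tuesday
Result: Tuesday (2015-07-21)

Tuesday


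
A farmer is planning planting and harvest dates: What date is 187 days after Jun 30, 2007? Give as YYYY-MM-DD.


Start: 2007-06-30
Adding 187 days
Days remaining in June: 0
After June: 187 days still to add
July 2007: 31 days, 156 remaining
August 2007: 31 days, 125 remaining
September 2007: 30 days, 95 remaining
October 2007: 31 days, 64 remaining
Result: 2008-01-03

2008-01-03


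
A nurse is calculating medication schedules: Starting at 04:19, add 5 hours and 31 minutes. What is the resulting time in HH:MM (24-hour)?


Start time: 04:19
Adding: 5 hours 31 minutes
Minutes: 19 + 31 = 50
Hours: 4 + 5 + 0 = 9
Result: 09:50

09:50


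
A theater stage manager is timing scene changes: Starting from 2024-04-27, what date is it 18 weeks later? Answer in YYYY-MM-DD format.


Start: 2024-04-27
Weeks to add: 18
Convert to days: 18 x 7 = 126 days
Add 126 days to 2024-04-27
Result: 2024-08-31

2024-08-31


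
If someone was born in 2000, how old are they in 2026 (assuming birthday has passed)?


Birth year: 2000
Current year: 2026
Age = current year - birth year
Age = 2026 - 2000 = 26

26


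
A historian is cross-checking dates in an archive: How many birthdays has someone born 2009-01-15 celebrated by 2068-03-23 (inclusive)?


Birth: 2009-01-15
Reference: 2068-03-23
Year difference: 2068 - 2009 = 59
Has birthday (01-15) occurred by 03-23? Yes
Age in full years: 59

59


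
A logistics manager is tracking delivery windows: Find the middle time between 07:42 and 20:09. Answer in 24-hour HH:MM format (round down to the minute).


Start time: 07:42 = 462 minutes from midnight
End time: 20:09 = 1209 minutes from midnight
Sum: 462 + 1209 = 1671
Midpoint: 1671 / 2 = 835 minutes
Convert: 835 / 60 = 13 hours, 55 minutes
Result: 13:55

13:55


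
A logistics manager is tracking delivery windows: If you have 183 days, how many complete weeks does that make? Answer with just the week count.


Total days: 183
Days per week: 7
Division: 183 / 7 = 26 remainder 1
Complete weeks: 26
Remaining days: 1

26


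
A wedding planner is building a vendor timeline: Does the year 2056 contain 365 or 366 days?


Year: 2056
Check leap year rules:
Divisible by 4? Yes
Divisible by 100? No
2056 is a leap year
Days: 366

366


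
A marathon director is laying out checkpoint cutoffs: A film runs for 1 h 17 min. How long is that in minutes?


Hours: 1
Minutes: 17
Convert hours to minutes: 1 x 60 = 60
Add remaining minutes: 60 + 17 = 77

77


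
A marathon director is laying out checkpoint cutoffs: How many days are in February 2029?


Month: February
Year: 2029
2029 is not a leap year
February has 28 days
Total: 28 days

28


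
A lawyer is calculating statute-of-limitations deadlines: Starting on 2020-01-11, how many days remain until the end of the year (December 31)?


Start: January 11, 2020
End: December 31, 2020
Days left in January: 20
February: 29
March: 31
April: 30
May: 31
... plus remaining months
Sum of remaining months: 335
Total: 20 + 335 = 355

355


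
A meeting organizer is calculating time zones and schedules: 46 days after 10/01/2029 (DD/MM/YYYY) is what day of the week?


Start: 2029-01-10 (Wednesday)
Step 1 - find target date: add 46 days
  2029-01-10 + 46 days = 2029-02-25
Step 2 - day of week:
  46 mod 7 = 4
  Wednesday + 4 days -> Sunday
Result: Sunday (2029-02-25)

Sunday


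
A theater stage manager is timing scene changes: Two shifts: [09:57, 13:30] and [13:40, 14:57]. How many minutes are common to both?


Interval A: [597, 810] minutes from midnight
Interval B: [820, 897] minutes from midnight
Overlap start = max(597, 820) = 820
Overlap end = min(810, 897) = 810
End <= start, so the intervals do not overlap: 0 minutes

0


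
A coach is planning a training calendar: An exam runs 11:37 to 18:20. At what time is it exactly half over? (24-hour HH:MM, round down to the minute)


Start time: 11:37 = 697 minutes from midnight
End time: 18:20 = 1100 minutes from midnight
Sum: 697 + 1100 = 1797
Midpoint: 1797 / 2 = 898 minutes
Convert: 898 / 60 = 14 hours, 58 minutes
Result: 14:58

14:58


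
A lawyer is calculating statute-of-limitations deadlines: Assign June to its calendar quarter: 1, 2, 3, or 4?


Month: June (month 6)
Q1: January-March (months 1-3)
Q2: April-June (months 4-6)
Q3: July-September (months 7-9)
Q4: October-December (months 10-12)
Month 6 falls in Q2

2


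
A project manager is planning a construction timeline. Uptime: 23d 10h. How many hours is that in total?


Days: 23
Extra hours: 10
Hours per day: 24
Days to hours: 23 x 24 = 552
Total: 552 + 10 = 562

562


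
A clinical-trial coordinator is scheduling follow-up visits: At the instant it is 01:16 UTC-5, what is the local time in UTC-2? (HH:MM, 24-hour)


Local time: 01:16 at UTC-5 (offset -5h)
Target zone: UTC-2 (offset -2h)
Difference: -2 - (-5) = 3 hours
Calculation: 1 + (3) = 4
Result: 04:16

04:16


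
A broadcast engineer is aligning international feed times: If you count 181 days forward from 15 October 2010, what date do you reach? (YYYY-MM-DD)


Start: 2010-10-15
Adding 181 days
Days remaining in October: 16
After October: 165 days still to add
November 2010: 30 days, 135 remaining
December 2010: 31 days, 104 remaining
January 2011: 31 days, 73 remaining
February 2011: 28 days, 45 remaining
Result: 2011-04-14

2011-04-14


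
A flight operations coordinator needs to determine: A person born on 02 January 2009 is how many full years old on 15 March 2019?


Birth: 2009-01-02
Reference: 2019-03-15
Year difference: 2019 - 2009 = 10
Has birthday (01-02) occurred by 03-15? Yes
Age in full years: 10

10


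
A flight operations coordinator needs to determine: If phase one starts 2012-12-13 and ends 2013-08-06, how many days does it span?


Start date: 2012-12-13
End date: 2013-08-06
Dec 2012: +19 days
Jan 2013: +31 days
Feb 2013: +28 days
... (6 more months)
Total: 236 days

236


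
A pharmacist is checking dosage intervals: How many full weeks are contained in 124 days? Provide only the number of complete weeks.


Total days: 124
Days per week: 7
Division: 124 / 7 = 17 remainder 5
Complete weeks: 17
Remaining days: 5

17


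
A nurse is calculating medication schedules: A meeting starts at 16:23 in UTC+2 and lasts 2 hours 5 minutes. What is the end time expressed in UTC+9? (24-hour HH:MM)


Start: 16:23 in UTC+2
Step 1 - add duration:
  minutes: 23 + 5 = 28
  hours: 16 + 2 + 0 = 18
  end in UTC+2: 18:28
Step 2 - convert UTC+2 -> UTC+9:
  offset difference: 9 - (2) = 7 hours
  18 + (7) = 25 -> mod 24 = 1
Result: 01:28 in UTC+9

01:28


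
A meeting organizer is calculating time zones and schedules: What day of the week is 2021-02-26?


Date: 2021-02-26
January 1, 2021 is a Friday
Day of year: 57
Offset from Jan 1: 56 days
56 mod 7 = 0
Result: Friday

Friday


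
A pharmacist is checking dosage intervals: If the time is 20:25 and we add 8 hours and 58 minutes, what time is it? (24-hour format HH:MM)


Start time: 20:25
Adding: 8 hours 58 minutes
Minutes: 25 + 58 = 83
Minute overflow: 83 >= 60, so carry 1 hour, minutes = 23
Hours: 20 + 8 + 1 = 29
Hour wraparound: 29 mod 24 = 5
Result: 05:23

05:23


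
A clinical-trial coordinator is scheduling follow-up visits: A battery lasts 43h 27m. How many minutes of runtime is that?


Hours: 43
Extra minutes: 27
Minutes per hour: 60
Hours to minutes: 43 x 60 = 2580
Total: 2580 + 27 = 2607

2607


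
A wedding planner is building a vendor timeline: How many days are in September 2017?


Month: September
Year: 2017
September is a 30-day month
Total: 30 days

30


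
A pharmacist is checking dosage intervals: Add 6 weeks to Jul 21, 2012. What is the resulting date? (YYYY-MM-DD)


Start: 2012-07-21
Weeks to add: 6
Convert to days: 6 x 7 = 42 days
Add 42 days to 2012-07-21
Result: 2012-09-01

2012-09-01


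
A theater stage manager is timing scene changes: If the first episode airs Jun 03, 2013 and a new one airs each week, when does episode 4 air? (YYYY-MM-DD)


First occurrence: 2013-06-03 (occurrence 1)
Each occurrence is 7 days after the previous.
Occurrence 4 is 3 weeks after the first.
3 weeks = 21 days
2013-06-03 + 21 days = 2013-06-24

2013-06-24


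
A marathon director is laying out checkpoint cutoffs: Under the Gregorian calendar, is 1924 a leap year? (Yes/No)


Year: 1924
Divisible by 4? 1924 / 4 = 481.0 -> Yes
Divisible by 100? 1924 / 100 = 19.24 -> No
Divisible by 4 but not 100, so it IS a leap year

Yes


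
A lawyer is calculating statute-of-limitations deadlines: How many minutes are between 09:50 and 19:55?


Start time: 09:50 = 590 minutes from midnight
End time: 19:55 = 1195 minutes from midnight
Difference: 1195 - 590 = 605 minutes
That is 10 hours and 5 minutes

605


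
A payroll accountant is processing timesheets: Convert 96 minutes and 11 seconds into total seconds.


Minutes: 96
Seconds: 11
Convert minutes to seconds: 96 x 60 = 5760
Add remaining seconds: 5760 + 11 = 5771

5771


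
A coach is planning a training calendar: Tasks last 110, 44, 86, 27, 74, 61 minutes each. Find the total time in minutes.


Durations: 110, 44, 86, 27, 74, 61
Running sum: 110
+ 44 = 154
+ 86 = 240
+ 27 = 267
+ 74 = 341
+ 61 = 402
Total duration: 402 minutes
That is 6 hours and 42 minutes

402


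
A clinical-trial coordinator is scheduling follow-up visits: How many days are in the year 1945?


Year: 1945
Check leap year rules:
Divisible by 4? No
1945 is not a leap year
Days: 365

365


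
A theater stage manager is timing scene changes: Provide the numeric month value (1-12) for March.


Calendar month order:
2. February
3. March <--
4. April
March is month number 3

3


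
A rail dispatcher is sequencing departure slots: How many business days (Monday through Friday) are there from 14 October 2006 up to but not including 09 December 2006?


Start: 2006-10-14 (Saturday)
End (exclusive): 2006-12-09 (Saturday)
Total calendar days: 56
Full weeks: 56 // 7 = 8 -> 40 weekdays
Remaining 0 days starting on Saturday:
Total business days: 40 + 0 = 40

40


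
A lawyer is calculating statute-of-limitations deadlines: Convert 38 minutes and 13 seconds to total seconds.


Minutes: 38
Extra seconds: 13
Seconds per minute: 60
Minutes to seconds: 38 x 60 = 2280
Total: 2280 + 13 = 2293

2293


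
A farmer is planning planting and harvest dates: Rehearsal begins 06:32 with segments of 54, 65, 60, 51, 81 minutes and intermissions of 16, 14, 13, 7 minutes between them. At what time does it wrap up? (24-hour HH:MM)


Start: 06:32 = 392 min from midnight
  after task 1 (54 min): 07:26
  after break (16 min): 07:42
  after task 2 (65 min): 08:47
  after break (14 min): 09:01
  after task 3 (60 min): 10:01
  after break (13 min): 10:14
  after task 4 (51 min): 11:05
  after break (7 min): 11:12
  after task 5 (81 min): 12:33
Total elapsed: 361 minutes
End time: 12:33

12:33


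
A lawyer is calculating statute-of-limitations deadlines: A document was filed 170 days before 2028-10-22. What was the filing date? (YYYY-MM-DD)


Start: 2028-10-22
Subtracting 170 days
Days already passed in October: 22
After going back through October: 148 more days to subtract
September 2028: 30 days, 118 remaining
August 2028: 31 days, 87 remaining
July 2028: 31 days, 56 remaining
June 2028: 30 days, 26 remaining
Result: 2028-05-05

2028-05-05


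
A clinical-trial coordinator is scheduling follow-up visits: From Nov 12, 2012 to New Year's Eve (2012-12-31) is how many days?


Start: November 12, 2012
End: December 31, 2012
Days left in November: 18
December: 31
Sum of remaining months: 31
Total: 18 + 31 = 49

49


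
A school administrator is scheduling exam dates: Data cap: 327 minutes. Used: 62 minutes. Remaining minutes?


Total budget: 327 minutes
Time used: 62 minutes
Remaining: 327 - 62 = 265 minutes
Percent used: 19.0%
Percent remaining: 81.0%

265


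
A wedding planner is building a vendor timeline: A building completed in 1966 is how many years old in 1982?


Birth year: 1966
Current year: 1982
Age = current year - birth year
Age = 1982 - 1966 = 16

16


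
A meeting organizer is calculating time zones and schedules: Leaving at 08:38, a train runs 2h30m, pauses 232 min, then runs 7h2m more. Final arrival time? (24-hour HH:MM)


Depart: 08:38
Leg 1: +150 min -> 11:08
Layover: +232 min -> 15:00
Leg 2: +422 min -> 22:02
Total travel: 804 minutes = 13h 24m
Arrival: 22:02

22:02


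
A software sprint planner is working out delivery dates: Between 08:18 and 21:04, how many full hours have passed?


Start: 08:18
End: 21:04
Hour difference: 21 - 8 = 13 hours
Minute difference: 4 - 18 = -14 minutes
Total minutes: 766
Complete hours: 766 / 60 = 12 (remainder 46)

12


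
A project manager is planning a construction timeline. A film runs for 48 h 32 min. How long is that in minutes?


Hours: 48
Minutes: 32
Convert hours to minutes: 48 x 60 = 2880
Add remaining minutes: 2880 + 32 = 2912

2912


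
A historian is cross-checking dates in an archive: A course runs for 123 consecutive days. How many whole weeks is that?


Total days: 123
Days per week: 7
Division: 123 / 7 = 17 remainder 4
Complete weeks: 17
Remaining days: 4

17


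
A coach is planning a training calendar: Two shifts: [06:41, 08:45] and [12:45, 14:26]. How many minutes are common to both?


Interval A: [401, 525] minutes from midnight
Interval B: [765, 866] minutes from midnight
Overlap start = max(401, 765) = 765
Overlap end = min(525, 866) = 525
End <= start, so the intervals do not overlap: 0 minutes

0


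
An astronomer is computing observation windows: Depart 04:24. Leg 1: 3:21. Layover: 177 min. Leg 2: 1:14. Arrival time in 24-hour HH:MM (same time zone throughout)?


Depart: 04:24
Leg 1: +201 min -> 07:45
Layover: +177 min -> 10:42
Leg 2: +74 min -> 11:56
Total travel: 452 minutes = 7h 32m
Arrival: 11:56

11:56


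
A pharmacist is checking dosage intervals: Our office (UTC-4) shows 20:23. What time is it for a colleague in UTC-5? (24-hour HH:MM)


Local time: 20:23 at UTC-4 (offset -4h)
Target zone: UTC-5 (offset -5h)
Difference: -5 - (-4) = -1 hours
Calculation: 20 + (-1) = 19
Result: 19:23

19:23


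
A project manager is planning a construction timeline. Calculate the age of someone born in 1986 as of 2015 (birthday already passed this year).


Birth year: 1986
Current year: 2015
Age = current year - birth year
Age = 2015 - 1986 = 29

29


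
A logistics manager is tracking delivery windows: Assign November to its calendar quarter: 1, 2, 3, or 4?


Month: November (month 11)
Q1: January-March (months 1-3)
Q2: April-June (months 4-6)
Q3: July-September (months 7-9)
Q4: October-December (months 10-12)
Month 11 falls in Q4

4


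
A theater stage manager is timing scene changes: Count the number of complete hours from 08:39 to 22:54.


Start: 08:39
End: 22:54
Hour difference: 22 - 8 = 14 hours
Minute difference: 54 - 39 = 15 minutes
Total minutes: 855
Complete hours: 855 / 60 = 14 (remainder 15)

14


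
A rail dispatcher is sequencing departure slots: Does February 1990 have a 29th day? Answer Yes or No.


Year: 1990
Divisible by 4? 1990 / 4 = 497.5 -> No
Not divisible by 4, so NOT a leap year

No


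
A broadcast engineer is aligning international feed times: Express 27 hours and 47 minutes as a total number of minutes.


Hours: 27
Extra minutes: 47
Minutes per hour: 60
Hours to minutes: 27 x 60 = 1620
Total: 1620 + 47 = 1667

1667


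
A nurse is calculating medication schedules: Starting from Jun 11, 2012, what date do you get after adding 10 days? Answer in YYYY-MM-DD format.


Start: 2012-06-11
Adding 10 days
Days remaining in June: 19
Result: 2012-06-21

2012-06-21


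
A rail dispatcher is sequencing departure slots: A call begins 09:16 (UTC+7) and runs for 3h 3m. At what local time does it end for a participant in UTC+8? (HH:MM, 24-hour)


Start: 09:16 in UTC+7
Step 1 - add duration:
  minutes: 16 + 3 = 19
  hours: 9 + 3 + 0 = 12
  end in UTC+7: 12:19
Step 2 - convert UTC+7 -> UTC+8:
  offset difference: 8 - (7) = 1 hours
  12 + (1) = 13 -> mod 24 = 13
Result: 13:19 in UTC+8

13:19


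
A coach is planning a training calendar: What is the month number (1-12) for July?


Calendar month order:
6. June
7. July <--
8. August
July is month number 7

7


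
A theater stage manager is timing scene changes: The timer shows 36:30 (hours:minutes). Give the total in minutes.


Hours: 36
Minutes: 30
Convert hours to minutes: 36 x 60 = 2160
Add remaining minutes: 2160 + 30 = 2190

2190


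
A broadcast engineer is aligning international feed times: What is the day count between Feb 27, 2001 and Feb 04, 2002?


Start date: 2001-02-27
End date: 2002-02-04
Feb 2001: +2 days
Mar 2001: +31 days
Apr 2001: +30 days
... (10 more months)
Total: 342 days

342


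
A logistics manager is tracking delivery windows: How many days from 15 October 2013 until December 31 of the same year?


Start: October 15, 2013
End: December 31, 2013
Days left in October: 16
November: 30
December: 31
Sum of remaining months: 61
Total: 16 + 61 = 77

77


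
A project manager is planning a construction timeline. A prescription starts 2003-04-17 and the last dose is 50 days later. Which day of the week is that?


Start: 2003-04-17 (Thursday)
Step 1 - find target date: add 50 days
  2003-04-17 + 50 days = 2003-06-06
Step 2 - day of week:
  50 mod 7 = 1
  Thursday + 1 days -> Friday
Result: Friday (2003-06-06)

Friday


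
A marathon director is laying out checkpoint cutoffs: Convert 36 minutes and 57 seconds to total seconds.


Minutes: 36
Extra seconds: 57
Seconds per minute: 60
Minutes to seconds: 36 x 60 = 2160
Total: 2160 + 57 = 2217

2217


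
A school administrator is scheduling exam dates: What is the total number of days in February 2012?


Month: February
Year: 2012
2012 is a leap year
February has 29 days
Total: 29 days

29


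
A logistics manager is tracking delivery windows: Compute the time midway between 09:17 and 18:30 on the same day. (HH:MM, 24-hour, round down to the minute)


Start time: 09:17 = 557 minutes from midnight
End time: 18:30 = 1110 minutes from midnight
Sum: 557 + 1110 = 1667
Midpoint: 1667 / 2 = 833 minutes
Convert: 833 / 60 = 13 hours, 53 minutes
Result: 13:53

13:53


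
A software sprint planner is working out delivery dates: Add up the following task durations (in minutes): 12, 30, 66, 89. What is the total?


Durations: 12, 30, 66, 89
Running sum: 12
+ 30 = 42
+ 66 = 108
+ 89 = 197
Total duration: 197 minutes
That is 3 hours and 17 minutes

197


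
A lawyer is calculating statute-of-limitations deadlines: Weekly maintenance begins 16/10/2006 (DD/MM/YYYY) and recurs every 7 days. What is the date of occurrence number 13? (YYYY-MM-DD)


First occurrence: 2006-10-16 (occurrence 1)
Each occurrence is 7 days after the previous.
Occurrence 13 is 12 weeks after the first.
12 weeks = 84 days
2006-10-16 + 84 days = 2007-01-08

2007-01-08


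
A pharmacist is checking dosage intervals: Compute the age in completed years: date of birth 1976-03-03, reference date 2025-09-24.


Birth: 1976-03-03
Reference: 2025-09-24
Year difference: 2025 - 1976 = 49
Has birthday (03-03) occurred by 09-24? Yes
Age in full years: 49

49


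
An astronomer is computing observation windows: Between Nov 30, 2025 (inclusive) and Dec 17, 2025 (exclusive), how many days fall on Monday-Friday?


Start: 2025-11-30 (Sunday)
End (exclusive): 2025-12-17 (Wednesday)
Total calendar days: 17
Full weeks: 17 // 7 = 2 -> 10 weekdays
Remaining 3 days starting on Sunday:
  Sun(-), Mon(w), Tue(w) -> 2 weekdays
Total business days: 10 + 2 = 12

12


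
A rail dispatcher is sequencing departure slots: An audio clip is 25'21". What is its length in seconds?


Minutes: 25
Seconds: 21
Convert minutes to seconds: 25 x 60 = 1500
Add remaining seconds: 1500 + 21 = 1521

1521


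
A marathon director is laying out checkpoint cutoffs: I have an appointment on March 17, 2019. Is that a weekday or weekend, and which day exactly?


Date: 2019-03-17
January 1, 2019 is a Tuesday
Day of year: 76
Offset from Jan 1: 75 days
75 mod 7 = 5
Result: Sunday

Sunday


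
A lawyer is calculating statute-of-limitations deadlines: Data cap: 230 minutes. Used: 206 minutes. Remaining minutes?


Total budget: 230 minutes
Time used: 206 minutes
Remaining: 230 - 206 = 24 minutes
Percent used: 89.6%
Percent remaining: 10.4%

24


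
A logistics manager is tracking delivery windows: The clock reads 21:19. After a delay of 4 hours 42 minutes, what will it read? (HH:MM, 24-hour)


Start time: 21:19
Adding: 4 hours 42 minutes
Minutes: 19 + 42 = 61
Minute overflow: 61 >= 60, so carry 1 hour, minutes = 1
Hours: 21 + 4 + 1 = 26
Hour wraparound: 26 mod 24 = 2
Result: 02:01

02:01


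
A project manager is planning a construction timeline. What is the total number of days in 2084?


Year: 2084
Check leap year rules:
Divisible by 4? Yes
Divisible by 100? No
2084 is a leap year
Days: 366

366


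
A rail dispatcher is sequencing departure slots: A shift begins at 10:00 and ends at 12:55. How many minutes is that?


Start time: 10:00 = 600 minutes from midnight
End time: 12:55 = 775 minutes from midnight
Difference: 775 - 600 = 175 minutes
That is 2 hours and 55 minutes

175


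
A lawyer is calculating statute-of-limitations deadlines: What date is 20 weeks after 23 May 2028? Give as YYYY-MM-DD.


Start: 2028-05-23
Weeks to add: 20
Convert to days: 20 x 7 = 140 days
Add 140 days to 2028-05-23
Result: 2028-10-10

2028-10-10


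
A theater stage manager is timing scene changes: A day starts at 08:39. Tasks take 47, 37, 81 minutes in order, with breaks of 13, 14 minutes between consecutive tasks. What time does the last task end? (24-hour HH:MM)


Start: 08:39 = 519 min from midnight
  after task 1 (47 min): 09:26
  after break (13 min): 09:39
  after task 2 (37 min): 10:16
  after break (14 min): 10:30
  after task 3 (81 min): 11:51
Total elapsed: 192 minutes
End time: 11:51

11:51


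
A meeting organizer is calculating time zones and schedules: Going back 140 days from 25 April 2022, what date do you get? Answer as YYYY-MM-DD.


Start: 2022-04-25
Subtracting 140 days
Days already passed in April: 25
After going back through April: 115 more days to subtract
March 2022: 31 days, 84 remaining
February 2022: 28 days, 56 remaining
January 2022: 31 days, 25 remaining
December 2021 has 31 days, need 25
Result: 2021-12-06

2021-12-06


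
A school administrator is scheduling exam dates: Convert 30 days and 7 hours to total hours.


Days: 30
Extra hours: 7
Hours per day: 24
Days to hours: 30 x 24 = 720
Total: 720 + 7 = 727

727


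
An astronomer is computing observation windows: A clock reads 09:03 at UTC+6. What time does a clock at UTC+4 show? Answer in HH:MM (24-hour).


Local time: 09:03 at UTC+6 (offset 6h)
Target zone: UTC+4 (offset 4h)
Difference: 4 - (6) = -2 hours
Calculation: 9 + (-2) = 7
Result: 07:03

07:03


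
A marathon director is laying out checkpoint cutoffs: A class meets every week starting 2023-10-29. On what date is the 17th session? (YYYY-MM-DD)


First occurrence: 2023-10-29 (occurrence 1)
Each occurrence is 7 days after the previous.
Occurrence 17 is 16 weeks after the first.
16 weeks = 112 days
2023-10-29 + 112 days = 2024-02-18

2024-02-18


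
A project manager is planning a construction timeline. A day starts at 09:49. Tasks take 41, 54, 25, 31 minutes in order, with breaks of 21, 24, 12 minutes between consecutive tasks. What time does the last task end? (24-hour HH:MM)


Start: 09:49 = 589 min from midnight
  after task 1 (41 min): 10:30
  after break (21 min): 10:51
  after task 2 (54 min): 11:45
  after break (24 min): 12:09
  after task 3 (25 min): 12:34
  after break (12 min): 12:46
  after task 4 (31 min): 13:17
Total elapsed: 208 minutes
End time: 13:17

13:17
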